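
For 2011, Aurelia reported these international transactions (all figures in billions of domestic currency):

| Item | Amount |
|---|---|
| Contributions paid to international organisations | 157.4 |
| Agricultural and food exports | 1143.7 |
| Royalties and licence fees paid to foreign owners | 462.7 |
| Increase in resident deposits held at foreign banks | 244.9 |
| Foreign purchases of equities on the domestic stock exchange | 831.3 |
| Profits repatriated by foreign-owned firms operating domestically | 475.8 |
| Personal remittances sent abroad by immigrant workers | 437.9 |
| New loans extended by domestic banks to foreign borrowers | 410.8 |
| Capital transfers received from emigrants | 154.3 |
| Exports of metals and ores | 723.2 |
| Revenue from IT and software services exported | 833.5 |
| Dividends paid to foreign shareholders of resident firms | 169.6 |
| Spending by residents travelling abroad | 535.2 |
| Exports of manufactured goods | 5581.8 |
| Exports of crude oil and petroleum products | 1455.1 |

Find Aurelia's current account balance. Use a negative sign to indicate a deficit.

7498.7

Goods: 723.2 + 1455.1 + 1143.7 + 5581.8 = 8903.8
Services: 833.5 - 535.2 - 462.7 = -164.4
Primary income: -475.8 - 169.6 = -645.4
Secondary income: -157.4 - 437.9 = -595.3
Current account = 8903.8 + (-164.4) + (-645.4) + (-595.3) = 7498.7
(Excluded from the current account — financial account: increase in resident deposits held at foreign banks 244.9, foreign purchases of equities on the domestic stock exchange 831.3, new loans extended by domestic banks to foreign borrowers 410.8; capital account: capital transfers received from emigrants 154.3.)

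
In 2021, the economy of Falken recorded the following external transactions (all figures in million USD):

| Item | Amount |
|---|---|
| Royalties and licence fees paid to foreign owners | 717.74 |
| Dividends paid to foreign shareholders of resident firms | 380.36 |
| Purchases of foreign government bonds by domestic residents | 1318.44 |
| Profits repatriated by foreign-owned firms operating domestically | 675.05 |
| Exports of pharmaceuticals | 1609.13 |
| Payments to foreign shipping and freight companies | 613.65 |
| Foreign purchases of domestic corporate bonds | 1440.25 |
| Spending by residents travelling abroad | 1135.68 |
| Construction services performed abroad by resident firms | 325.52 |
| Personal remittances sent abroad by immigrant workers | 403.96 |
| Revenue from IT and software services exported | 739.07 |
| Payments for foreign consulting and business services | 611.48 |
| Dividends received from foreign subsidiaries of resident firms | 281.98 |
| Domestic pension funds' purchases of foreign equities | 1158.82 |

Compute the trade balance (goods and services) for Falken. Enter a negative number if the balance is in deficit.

Goods: 1609.13
Services: -1135.68 + 739.07 + 325.52 - 611.48 - 613.65 - 717.74 = -2013.96
Trade balance = 1609.13 + (-2013.96) = -404.83
(Excluded from the trade balance — primary income: dividends paid to foreign shareholders of resident firms 380.36, profits repatriated by foreign-owned firms operating domestically 675.05, dividends received from foreign subsidiaries of resident firms 281.98; financial account: purchases of foreign government bonds by domestic residents 1318.44, foreign purchases of domestic corporate bonds 1440.25, domestic pension funds' purchases of foreign equities 1158.82; secondary income: personal remittances sent abroad by immigrant workers 403.96.)

-404.83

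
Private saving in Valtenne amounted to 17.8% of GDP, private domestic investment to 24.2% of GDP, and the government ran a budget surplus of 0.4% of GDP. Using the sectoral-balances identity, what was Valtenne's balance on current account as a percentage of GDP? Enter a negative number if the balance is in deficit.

By the sectoral-balances identity, CA = (S_private - I) + (T - G).
Private balance = 17.8 - 24.2 = -6.4
Government balance (T - G) = 0.4
CA = -6.4 + 0.4 = -6.0

-6.0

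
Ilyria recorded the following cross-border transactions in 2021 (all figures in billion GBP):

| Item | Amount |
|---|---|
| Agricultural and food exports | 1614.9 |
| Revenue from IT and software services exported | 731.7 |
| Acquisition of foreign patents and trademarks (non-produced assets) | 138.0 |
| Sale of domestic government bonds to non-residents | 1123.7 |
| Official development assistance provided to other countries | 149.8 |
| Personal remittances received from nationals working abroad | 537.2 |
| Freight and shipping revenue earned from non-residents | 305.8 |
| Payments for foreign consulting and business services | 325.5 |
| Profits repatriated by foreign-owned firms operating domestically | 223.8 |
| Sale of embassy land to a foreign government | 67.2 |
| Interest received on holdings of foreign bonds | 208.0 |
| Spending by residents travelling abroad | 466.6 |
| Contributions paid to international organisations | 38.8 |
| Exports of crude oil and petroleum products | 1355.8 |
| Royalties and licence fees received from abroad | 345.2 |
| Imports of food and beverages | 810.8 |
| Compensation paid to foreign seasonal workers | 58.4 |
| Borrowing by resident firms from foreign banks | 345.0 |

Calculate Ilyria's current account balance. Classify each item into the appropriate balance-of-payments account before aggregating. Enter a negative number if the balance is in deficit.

Goods: 1355.8 + 1614.9 - 810.8 = 2159.9
Services: -325.5 + 345.2 - 466.6 + 731.7 + 305.8 = 590.6
Primary income: 208.0 - 223.8 - 58.4 = -74.2
Secondary income: -149.8 - 38.8 + 537.2 = 348.6
Current account = 2159.9 + 590.6 + (-74.2) + 348.6 = 3024.9
(Excluded from the current account — capital account: acquisition of foreign patents and trademarks (non-produced assets) 138.0, sale of embassy land to a foreign government 67.2; financial account: sale of domestic government bonds to non-residents 1123.7, borrowing by resident firms from foreign banks 345.0.)

3024.9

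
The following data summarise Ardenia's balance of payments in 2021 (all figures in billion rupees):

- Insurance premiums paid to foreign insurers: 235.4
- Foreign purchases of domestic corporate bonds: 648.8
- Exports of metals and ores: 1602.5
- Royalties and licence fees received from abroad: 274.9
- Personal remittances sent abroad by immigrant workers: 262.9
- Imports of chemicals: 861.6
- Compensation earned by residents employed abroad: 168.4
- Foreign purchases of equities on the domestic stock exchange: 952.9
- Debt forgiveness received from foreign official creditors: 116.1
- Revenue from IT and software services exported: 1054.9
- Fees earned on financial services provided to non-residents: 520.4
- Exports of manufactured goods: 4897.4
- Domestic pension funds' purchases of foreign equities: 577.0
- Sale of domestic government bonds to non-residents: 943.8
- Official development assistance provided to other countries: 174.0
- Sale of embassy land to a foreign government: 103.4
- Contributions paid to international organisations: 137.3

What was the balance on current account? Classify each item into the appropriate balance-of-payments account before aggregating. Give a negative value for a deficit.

Goods: 4897.4 + 1602.5 - 861.6 = 5638.3
Services: 520.4 + 1054.9 - 235.4 + 274.9 = 1614.8
Primary income: 168.4
Secondary income: -137.3 - 262.9 - 174.0 = -574.2
Current account = 5638.3 + 1614.8 + 168.4 + (-574.2) = 6847.3
(Excluded from the current account — financial account: foreign purchases of domestic corporate bonds 648.8, foreign purchases of equities on the domestic stock exchange 952.9, domestic pension funds' purchases of foreign equities 577.0, sale of domestic government bonds to non-residents 943.8; capital account: debt forgiveness received from foreign official creditors 116.1, sale of embassy land to a foreign government 103.4.)

6847.3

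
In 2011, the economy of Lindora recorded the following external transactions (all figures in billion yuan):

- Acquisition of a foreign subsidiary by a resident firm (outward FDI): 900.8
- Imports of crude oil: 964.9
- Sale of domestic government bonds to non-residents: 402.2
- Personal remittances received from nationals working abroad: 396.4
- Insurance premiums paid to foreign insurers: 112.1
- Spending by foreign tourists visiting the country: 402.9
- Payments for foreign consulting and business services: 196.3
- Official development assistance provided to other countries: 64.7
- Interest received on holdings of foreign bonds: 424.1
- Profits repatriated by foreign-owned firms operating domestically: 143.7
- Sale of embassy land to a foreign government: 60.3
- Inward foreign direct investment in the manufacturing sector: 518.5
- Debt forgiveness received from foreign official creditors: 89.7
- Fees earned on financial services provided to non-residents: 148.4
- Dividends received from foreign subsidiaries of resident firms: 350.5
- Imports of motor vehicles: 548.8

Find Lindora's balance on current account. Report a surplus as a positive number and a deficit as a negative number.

-308.2

Goods: -964.9 - 548.8 = -1513.7
Services: 148.4 - 112.1 + 402.9 - 196.3 = 242.9
Primary income: 424.1 + 350.5 - 143.7 = 630.9
Secondary income: 396.4 - 64.7 = 331.7
Current account = (-1513.7) + 242.9 + 630.9 + 331.7 = -308.2
(Excluded from the current account — financial account: acquisition of a foreign subsidiary by a resident firm (outward FDI) 900.8, sale of domestic government bonds to non-residents 402.2, inward foreign direct investment in the manufacturing sector 518.5; capital account: sale of embassy land to a foreign government 60.3, debt forgiveness received from foreign official creditors 89.7.)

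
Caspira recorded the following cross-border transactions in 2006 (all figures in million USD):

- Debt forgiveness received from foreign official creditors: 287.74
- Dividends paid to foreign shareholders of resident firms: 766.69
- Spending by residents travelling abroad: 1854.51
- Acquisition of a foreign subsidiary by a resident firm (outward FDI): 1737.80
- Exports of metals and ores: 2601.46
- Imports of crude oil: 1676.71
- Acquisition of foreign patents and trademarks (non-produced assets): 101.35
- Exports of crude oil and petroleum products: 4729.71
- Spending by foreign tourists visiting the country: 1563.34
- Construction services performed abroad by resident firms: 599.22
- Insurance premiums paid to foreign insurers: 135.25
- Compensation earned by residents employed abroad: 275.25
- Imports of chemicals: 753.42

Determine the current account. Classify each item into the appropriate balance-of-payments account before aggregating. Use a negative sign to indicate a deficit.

Goods: -753.42 - 1676.71 + 2601.46 + 4729.71 = 4901.04
Services: -1854.51 + 599.22 - 135.25 + 1563.34 = 172.80
Primary income: 275.25 - 766.69 = -491.44
Current account = 4901.04 + 172.80 + (-491.44) = 4582.40
(Excluded from the current account — capital account: debt forgiveness received from foreign official creditors 287.74, acquisition of foreign patents and trademarks (non-produced assets) 101.35; financial account: acquisition of a foreign subsidiary by a resident firm (outward FDI) 1737.80.)

4582.40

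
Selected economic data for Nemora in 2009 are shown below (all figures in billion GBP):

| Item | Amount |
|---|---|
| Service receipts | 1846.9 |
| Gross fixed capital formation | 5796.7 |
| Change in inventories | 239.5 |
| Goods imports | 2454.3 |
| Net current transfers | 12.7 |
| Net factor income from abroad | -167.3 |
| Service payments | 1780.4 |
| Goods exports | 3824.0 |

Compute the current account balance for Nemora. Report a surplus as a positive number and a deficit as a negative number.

1281.6

Goods balance = 3824.0 - 2454.3 = 1369.7
Services balance = 1846.9 - 1780.4 = 66.5
Trade balance (goods + services) = 1369.7 + 66.5 = 1436.2
Net primary income = -167.3
Net secondary income = 12.7
Current account = 1436.2 + (-167.3) + 12.7 = 1281.6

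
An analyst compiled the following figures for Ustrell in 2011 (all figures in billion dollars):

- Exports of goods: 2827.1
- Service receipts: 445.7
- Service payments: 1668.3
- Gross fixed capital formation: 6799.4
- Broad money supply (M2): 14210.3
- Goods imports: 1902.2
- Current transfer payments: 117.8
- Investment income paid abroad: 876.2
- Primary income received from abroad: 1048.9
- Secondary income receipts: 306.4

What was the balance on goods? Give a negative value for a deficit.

924.9

Goods balance = 2827.1 - 1902.2 = 924.9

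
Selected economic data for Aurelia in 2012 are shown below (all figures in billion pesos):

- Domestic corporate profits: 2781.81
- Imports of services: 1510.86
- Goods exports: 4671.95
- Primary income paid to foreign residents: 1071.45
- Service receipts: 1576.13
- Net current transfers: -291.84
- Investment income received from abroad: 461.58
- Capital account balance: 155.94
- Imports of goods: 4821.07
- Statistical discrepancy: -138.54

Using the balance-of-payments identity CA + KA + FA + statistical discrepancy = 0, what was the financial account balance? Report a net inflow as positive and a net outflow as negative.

Goods balance = 4671.95 - 4821.07 = -149.12
Services balance = 1576.13 - 1510.86 = 65.27
Trade balance (goods + services) = -149.12 + 65.27 = -83.85
Net primary income = 461.58 - 1071.45 = -609.87
Net secondary income = -291.84
Current account = -83.85 + (-609.87) + (-291.84) = -985.56
Financial account = -(-985.56 + 155.94 + (-138.54)) = 968.16

968.16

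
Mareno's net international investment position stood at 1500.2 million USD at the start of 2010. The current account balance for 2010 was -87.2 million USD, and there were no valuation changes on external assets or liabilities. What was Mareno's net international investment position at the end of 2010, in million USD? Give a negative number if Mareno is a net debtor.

1413.0

With no valuation effects, change in NIIP = current account = -87.2
End-of-year NIIP = 1500.2 + (-87.2) = 1413.0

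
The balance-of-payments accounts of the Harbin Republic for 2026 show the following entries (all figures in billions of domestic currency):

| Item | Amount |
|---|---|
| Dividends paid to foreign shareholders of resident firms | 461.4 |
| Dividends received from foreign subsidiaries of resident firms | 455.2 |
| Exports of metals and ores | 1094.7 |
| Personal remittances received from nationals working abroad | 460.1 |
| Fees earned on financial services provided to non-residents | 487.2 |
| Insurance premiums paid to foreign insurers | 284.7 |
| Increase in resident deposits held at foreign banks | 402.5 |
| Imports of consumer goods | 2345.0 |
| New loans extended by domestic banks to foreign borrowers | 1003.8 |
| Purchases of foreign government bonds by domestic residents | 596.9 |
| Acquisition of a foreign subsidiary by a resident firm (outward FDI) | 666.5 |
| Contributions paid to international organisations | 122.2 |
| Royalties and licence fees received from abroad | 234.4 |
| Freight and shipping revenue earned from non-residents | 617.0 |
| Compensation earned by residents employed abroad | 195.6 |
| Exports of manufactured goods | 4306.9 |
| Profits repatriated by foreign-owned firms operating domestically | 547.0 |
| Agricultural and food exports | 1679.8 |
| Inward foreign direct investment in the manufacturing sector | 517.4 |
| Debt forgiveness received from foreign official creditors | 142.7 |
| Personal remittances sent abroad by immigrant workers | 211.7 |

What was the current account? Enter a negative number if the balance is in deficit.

Goods: 1679.8 + 4306.9 + 1094.7 - 2345.0 = 4736.4
Services: 617.0 + 487.2 + 234.4 - 284.7 = 1053.9
Primary income: 195.6 + 455.2 - 547.0 - 461.4 = -357.6
Secondary income: -122.2 - 211.7 + 460.1 = 126.2
Current account = 4736.4 + 1053.9 + (-357.6) + 126.2 = 5558.9
(Excluded from the current account — financial account: increase in resident deposits held at foreign banks 402.5, new loans extended by domestic banks to foreign borrowers 1003.8, purchases of foreign government bonds by domestic residents 596.9, acquisition of a foreign subsidiary by a resident firm (outward FDI) 666.5, inward foreign direct investment in the manufacturing sector 517.4; capital account: debt forgiveness received from foreign official creditors 142.7.)

5558.9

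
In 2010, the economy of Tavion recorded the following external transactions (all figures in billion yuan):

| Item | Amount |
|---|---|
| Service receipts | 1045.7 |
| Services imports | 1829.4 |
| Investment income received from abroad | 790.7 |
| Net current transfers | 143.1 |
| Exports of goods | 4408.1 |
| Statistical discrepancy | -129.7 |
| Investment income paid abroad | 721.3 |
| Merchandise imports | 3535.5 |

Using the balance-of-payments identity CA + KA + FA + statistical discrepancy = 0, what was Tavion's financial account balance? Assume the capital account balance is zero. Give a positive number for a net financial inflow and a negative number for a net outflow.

-171.7

Goods balance = 4408.1 - 3535.5 = 872.6
Services balance = 1045.7 - 1829.4 = -783.7
Trade balance (goods + services) = 872.6 + (-783.7) = 88.9
Net primary income = 790.7 - 721.3 = 69.4
Net secondary income = 143.1
Current account = 88.9 + 69.4 + 143.1 = 301.4
Financial account = -(301.4 + (-129.7)) = -171.7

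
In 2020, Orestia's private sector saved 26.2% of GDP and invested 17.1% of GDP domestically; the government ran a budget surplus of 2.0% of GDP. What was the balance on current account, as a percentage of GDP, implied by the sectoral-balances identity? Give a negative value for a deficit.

By the sectoral-balances identity, CA = (S_private - I) + (T - G).
Private balance = 26.2 - 17.1 = 9.1
Government balance (T - G) = 2.0
CA = 9.1 + 2.0 = 11.1

11.1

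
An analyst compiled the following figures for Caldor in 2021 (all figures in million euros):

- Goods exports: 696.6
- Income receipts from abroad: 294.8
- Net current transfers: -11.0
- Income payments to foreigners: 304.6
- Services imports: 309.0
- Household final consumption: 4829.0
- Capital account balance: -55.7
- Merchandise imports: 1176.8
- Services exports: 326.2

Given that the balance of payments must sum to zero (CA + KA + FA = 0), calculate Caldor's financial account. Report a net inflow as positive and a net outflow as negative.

Goods balance = 696.6 - 1176.8 = -480.2
Services balance = 326.2 - 309.0 = 17.2
Trade balance (goods + services) = -480.2 + 17.2 = -463.0
Net primary income = 294.8 - 304.6 = -9.8
Net secondary income = -11.0
Current account = -463.0 + (-9.8) + (-11.0) = -483.8
Financial account = -(-483.8 + (-55.7)) = 539.5

539.5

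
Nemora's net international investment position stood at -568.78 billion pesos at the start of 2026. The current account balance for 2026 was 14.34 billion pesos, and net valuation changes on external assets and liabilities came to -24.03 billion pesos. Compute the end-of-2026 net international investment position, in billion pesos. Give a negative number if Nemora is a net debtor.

Change in NIIP = current account + net valuation change = 14.34 + (-24.03) = -9.69
End-of-year NIIP = -568.78 + (-9.69) = -578.47

-578.47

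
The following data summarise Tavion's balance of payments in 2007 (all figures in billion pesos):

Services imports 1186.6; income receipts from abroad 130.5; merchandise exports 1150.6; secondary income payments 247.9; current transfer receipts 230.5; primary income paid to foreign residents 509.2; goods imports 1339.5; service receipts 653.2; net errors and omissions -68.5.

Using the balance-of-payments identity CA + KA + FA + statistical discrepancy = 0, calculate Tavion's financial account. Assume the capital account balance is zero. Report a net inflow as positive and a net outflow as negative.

1186.9

Goods balance = 1150.6 - 1339.5 = -188.9
Services balance = 653.2 - 1186.6 = -533.4
Trade balance (goods + services) = -188.9 + (-533.4) = -722.3
Net primary income = 130.5 - 509.2 = -378.7
Net secondary income = 230.5 - 247.9 = -17.4
Current account = -722.3 + (-378.7) + (-17.4) = -1118.4
Financial account = -(-1118.4 + (-68.5)) = 1186.9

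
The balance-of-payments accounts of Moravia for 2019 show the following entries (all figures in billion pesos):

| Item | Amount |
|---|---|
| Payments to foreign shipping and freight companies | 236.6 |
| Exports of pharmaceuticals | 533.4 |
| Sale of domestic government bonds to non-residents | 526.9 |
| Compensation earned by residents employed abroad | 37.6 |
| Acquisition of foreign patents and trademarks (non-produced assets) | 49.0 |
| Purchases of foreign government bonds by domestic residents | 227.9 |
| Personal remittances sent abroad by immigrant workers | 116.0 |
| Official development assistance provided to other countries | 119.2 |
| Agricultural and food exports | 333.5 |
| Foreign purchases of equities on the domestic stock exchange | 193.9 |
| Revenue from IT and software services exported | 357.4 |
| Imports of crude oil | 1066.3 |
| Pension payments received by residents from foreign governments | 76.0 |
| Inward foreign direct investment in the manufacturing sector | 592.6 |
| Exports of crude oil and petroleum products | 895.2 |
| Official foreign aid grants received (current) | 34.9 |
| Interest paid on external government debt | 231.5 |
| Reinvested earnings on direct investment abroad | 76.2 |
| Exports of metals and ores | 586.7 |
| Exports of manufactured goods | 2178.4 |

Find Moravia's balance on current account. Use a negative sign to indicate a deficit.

Goods: 586.7 + 2178.4 + 533.4 - 1066.3 + 333.5 + 895.2 = 3460.9
Services: -236.6 + 357.4 = 120.8
Primary income: 76.2 + 37.6 - 231.5 = -117.7
Secondary income: -119.2 + 34.9 - 116.0 + 76.0 = -124.3
Current account = 3460.9 + 120.8 + (-117.7) + (-124.3) = 3339.7
(Excluded from the current account — financial account: sale of domestic government bonds to non-residents 526.9, purchases of foreign government bonds by domestic residents 227.9, foreign purchases of equities on the domestic stock exchange 193.9, inward foreign direct investment in the manufacturing sector 592.6; capital account: acquisition of foreign patents and trademarks (non-produced assets) 49.0.)

3339.7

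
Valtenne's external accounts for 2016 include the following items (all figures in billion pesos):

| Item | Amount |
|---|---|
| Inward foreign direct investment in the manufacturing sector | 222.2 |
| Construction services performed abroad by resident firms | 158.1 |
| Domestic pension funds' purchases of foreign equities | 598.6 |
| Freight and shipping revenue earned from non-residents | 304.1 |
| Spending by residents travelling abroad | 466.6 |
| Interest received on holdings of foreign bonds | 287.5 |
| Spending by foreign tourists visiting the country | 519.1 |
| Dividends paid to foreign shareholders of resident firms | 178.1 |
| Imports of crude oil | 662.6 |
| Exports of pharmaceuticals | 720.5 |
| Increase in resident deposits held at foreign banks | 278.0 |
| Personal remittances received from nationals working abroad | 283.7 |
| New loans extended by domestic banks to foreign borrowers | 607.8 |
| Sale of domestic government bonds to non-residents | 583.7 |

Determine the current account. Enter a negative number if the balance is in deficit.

965.7

Goods: -662.6 + 720.5 = 57.9
Services: -466.6 + 519.1 + 158.1 + 304.1 = 514.7
Primary income: 287.5 - 178.1 = 109.4
Secondary income: 283.7
Current account = 57.9 + 514.7 + 109.4 + 283.7 = 965.7
(Excluded from the current account — financial account: inward foreign direct investment in the manufacturing sector 222.2, domestic pension funds' purchases of foreign equities 598.6, increase in resident deposits held at foreign banks 278.0, new loans extended by domestic banks to foreign borrowers 607.8, sale of domestic government bonds to non-residents 583.7.)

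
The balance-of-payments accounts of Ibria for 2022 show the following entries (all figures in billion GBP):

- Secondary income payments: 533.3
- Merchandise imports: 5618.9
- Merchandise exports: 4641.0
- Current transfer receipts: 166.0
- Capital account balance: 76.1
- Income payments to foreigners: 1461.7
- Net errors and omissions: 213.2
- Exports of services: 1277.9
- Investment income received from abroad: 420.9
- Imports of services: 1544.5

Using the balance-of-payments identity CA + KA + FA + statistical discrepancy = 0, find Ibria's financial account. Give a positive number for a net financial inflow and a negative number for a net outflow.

Goods balance = 4641.0 - 5618.9 = -977.9
Services balance = 1277.9 - 1544.5 = -266.6
Trade balance (goods + services) = -977.9 + (-266.6) = -1244.5
Net primary income = 420.9 - 1461.7 = -1040.8
Net secondary income = 166.0 - 533.3 = -367.3
Current account = -1244.5 + (-1040.8) + (-367.3) = -2652.6
Financial account = -(-2652.6 + 76.1 + 213.2) = 2363.3

2363.3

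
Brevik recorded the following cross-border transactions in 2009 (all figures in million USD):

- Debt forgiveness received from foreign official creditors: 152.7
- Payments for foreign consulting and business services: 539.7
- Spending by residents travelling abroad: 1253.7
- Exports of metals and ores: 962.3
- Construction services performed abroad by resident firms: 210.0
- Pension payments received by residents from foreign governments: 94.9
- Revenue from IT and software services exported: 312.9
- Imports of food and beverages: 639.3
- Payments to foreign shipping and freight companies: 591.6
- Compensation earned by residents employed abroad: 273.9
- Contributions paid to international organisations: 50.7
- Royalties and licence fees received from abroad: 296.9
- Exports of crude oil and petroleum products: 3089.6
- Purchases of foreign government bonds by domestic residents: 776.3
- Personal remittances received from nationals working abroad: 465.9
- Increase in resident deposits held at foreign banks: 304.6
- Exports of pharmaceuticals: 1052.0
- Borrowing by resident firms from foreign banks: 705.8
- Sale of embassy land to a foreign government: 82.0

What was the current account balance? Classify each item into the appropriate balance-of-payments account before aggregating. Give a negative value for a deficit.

Goods: -639.3 + 962.3 + 3089.6 + 1052.0 = 4464.6
Services: -591.6 - 539.7 + 210.0 + 296.9 - 1253.7 + 312.9 = -1565.2
Primary income: 273.9
Secondary income: -50.7 + 465.9 + 94.9 = 510.1
Current account = 4464.6 + (-1565.2) + 273.9 + 510.1 = 3683.4
(Excluded from the current account — capital account: debt forgiveness received from foreign official creditors 152.7, sale of embassy land to a foreign government 82.0; financial account: purchases of foreign government bonds by domestic residents 776.3, increase in resident deposits held at foreign banks 304.6, borrowing by resident firms from foreign banks 705.8.)

3683.4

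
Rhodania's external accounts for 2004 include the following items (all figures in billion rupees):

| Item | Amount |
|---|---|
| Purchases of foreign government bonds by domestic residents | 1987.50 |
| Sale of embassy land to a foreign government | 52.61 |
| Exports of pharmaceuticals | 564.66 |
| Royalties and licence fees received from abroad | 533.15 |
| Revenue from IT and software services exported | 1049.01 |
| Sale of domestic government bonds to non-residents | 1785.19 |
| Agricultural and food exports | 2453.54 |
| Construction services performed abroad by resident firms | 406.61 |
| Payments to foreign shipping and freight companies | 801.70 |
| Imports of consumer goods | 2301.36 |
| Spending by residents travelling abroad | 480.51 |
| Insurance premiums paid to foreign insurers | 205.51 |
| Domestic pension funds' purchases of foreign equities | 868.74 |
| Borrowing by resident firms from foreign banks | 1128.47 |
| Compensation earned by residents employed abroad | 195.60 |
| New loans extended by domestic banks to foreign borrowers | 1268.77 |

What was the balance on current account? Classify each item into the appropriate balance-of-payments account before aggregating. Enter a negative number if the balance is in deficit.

1413.49

Goods: -2301.36 + 2453.54 + 564.66 = 716.84
Services: -480.51 - 801.70 + 406.61 - 205.51 + 1049.01 + 533.15 = 501.05
Primary income: 195.60
Current account = 716.84 + 501.05 + 195.60 = 1413.49
(Excluded from the current account — financial account: purchases of foreign government bonds by domestic residents 1987.50, sale of domestic government bonds to non-residents 1785.19, domestic pension funds' purchases of foreign equities 868.74, borrowing by resident firms from foreign banks 1128.47, new loans extended by domestic banks to foreign borrowers 1268.77; capital account: sale of embassy land to a foreign government 52.61.)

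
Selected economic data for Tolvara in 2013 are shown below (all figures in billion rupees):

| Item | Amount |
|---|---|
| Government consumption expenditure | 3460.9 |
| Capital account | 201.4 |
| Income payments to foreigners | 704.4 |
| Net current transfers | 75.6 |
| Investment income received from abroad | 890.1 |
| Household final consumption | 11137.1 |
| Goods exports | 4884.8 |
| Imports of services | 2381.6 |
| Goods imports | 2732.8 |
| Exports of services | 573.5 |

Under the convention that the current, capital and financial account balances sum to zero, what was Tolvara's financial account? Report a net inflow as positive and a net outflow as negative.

Goods balance = 4884.8 - 2732.8 = 2152.0
Services balance = 573.5 - 2381.6 = -1808.1
Trade balance (goods + services) = 2152.0 + (-1808.1) = 343.9
Net primary income = 890.1 - 704.4 = 185.7
Net secondary income = 75.6
Current account = 343.9 + 185.7 + 75.6 = 605.2
Financial account = -(605.2 + 201.4) = -806.6

-806.6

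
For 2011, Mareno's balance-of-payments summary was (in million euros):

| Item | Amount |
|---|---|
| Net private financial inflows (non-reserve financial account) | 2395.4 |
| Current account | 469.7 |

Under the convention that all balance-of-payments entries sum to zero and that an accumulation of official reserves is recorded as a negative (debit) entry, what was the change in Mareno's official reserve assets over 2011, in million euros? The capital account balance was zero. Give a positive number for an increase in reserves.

Official reserve transactions balance = -(469.7 + 2395.4) = -2865.1
An accumulation of reserves is recorded as a debit (negative entry), so the change in the stock of reserves is the negative of that balance.
Change in official reserves = -(-2865.1) = 2865.1

2865.1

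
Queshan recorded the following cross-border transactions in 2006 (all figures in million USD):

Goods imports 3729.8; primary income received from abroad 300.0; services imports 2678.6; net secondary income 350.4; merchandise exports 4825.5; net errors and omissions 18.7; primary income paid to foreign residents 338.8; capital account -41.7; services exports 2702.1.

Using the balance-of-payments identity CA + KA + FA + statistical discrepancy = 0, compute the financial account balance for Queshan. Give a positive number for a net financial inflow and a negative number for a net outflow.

-1407.8

Goods balance = 4825.5 - 3729.8 = 1095.7
Services balance = 2702.1 - 2678.6 = 23.5
Trade balance (goods + services) = 1095.7 + 23.5 = 1119.2
Net primary income = 300.0 - 338.8 = -38.8
Net secondary income = 350.4
Current account = 1119.2 + (-38.8) + 350.4 = 1430.8
Financial account = -(1430.8 + (-41.7) + 18.7) = -1407.8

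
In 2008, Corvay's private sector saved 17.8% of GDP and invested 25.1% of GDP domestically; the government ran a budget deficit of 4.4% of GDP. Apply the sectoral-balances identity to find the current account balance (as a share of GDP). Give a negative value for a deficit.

-11.7

By the sectoral-balances identity, CA = (S_private - I) + (T - G).
Private balance = 17.8 - 25.1 = -7.3
Government balance (T - G) = -4.4
CA = -7.3 + (-4.4) = -11.7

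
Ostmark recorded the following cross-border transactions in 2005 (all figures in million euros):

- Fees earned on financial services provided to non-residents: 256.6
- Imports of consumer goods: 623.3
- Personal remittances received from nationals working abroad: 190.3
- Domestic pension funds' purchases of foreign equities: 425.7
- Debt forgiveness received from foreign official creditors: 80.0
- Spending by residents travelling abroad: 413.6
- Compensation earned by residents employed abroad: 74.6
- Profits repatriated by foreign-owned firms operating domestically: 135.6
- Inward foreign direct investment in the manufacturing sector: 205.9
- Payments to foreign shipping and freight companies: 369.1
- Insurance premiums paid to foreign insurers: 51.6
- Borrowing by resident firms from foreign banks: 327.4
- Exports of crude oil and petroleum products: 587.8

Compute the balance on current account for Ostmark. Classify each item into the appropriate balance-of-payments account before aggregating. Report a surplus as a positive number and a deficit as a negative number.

-483.9

Goods: -623.3 + 587.8 = -35.5
Services: -369.1 - 413.6 - 51.6 + 256.6 = -577.7
Primary income: 74.6 - 135.6 = -61.0
Secondary income: 190.3
Current account = (-35.5) + (-577.7) + (-61.0) + 190.3 = -483.9
(Excluded from the current account — financial account: domestic pension funds' purchases of foreign equities 425.7, inward foreign direct investment in the manufacturing sector 205.9, borrowing by resident firms from foreign banks 327.4; capital account: debt forgiveness received from foreign official creditors 80.0.)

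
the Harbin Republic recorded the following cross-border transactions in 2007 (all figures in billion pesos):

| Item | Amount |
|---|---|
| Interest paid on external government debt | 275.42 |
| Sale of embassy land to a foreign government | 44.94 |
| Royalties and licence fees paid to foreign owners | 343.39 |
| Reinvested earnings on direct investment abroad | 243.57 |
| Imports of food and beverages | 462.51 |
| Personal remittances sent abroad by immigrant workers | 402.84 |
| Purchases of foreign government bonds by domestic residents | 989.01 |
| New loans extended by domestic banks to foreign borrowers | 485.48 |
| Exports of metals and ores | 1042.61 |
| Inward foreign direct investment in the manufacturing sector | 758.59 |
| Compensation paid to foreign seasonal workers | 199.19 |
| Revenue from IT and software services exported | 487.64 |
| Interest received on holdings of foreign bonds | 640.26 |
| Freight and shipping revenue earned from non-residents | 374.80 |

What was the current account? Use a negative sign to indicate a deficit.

1105.53

Goods: -462.51 + 1042.61 = 580.10
Services: 374.80 + 487.64 - 343.39 = 519.05
Primary income: -199.19 - 275.42 + 640.26 + 243.57 = 409.22
Secondary income: -402.84
Current account = 580.10 + 519.05 + 409.22 + (-402.84) = 1105.53
(Excluded from the current account — capital account: sale of embassy land to a foreign government 44.94; financial account: purchases of foreign government bonds by domestic residents 989.01, new loans extended by domestic banks to foreign borrowers 485.48, inward foreign direct investment in the manufacturing sector 758.59.)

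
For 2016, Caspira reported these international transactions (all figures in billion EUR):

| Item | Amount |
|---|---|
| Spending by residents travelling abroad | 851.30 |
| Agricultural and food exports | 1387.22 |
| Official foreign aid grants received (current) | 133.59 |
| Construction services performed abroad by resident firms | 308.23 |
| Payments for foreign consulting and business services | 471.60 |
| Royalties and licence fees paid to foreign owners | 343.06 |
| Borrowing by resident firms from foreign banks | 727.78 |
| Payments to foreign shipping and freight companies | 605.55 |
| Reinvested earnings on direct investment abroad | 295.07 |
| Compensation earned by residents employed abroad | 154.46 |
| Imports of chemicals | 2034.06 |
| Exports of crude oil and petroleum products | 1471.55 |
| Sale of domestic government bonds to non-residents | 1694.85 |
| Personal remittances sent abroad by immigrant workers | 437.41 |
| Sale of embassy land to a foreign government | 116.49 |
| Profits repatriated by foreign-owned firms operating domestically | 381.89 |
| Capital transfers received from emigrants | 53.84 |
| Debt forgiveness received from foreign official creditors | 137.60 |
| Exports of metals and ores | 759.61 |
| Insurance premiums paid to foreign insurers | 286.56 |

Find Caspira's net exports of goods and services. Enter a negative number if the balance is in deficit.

Goods: 1387.22 - 2034.06 + 759.61 + 1471.55 = 1584.32
Services: -286.56 - 471.60 - 851.30 + 308.23 - 605.55 - 343.06 = -2249.84
Trade balance = 1584.32 + (-2249.84) = -665.52
(Excluded from the trade balance — secondary income: official foreign aid grants received (current) 133.59, personal remittances sent abroad by immigrant workers 437.41; financial account: borrowing by resident firms from foreign banks 727.78, sale of domestic government bonds to non-residents 1694.85; primary income: reinvested earnings on direct investment abroad 295.07, compensation earned by residents employed abroad 154.46, profits repatriated by foreign-owned firms operating domestically 381.89; capital account: sale of embassy land to a foreign government 116.49, capital transfers received from emigrants 53.84, debt forgiveness received from foreign official creditors 137.60.)

-665.52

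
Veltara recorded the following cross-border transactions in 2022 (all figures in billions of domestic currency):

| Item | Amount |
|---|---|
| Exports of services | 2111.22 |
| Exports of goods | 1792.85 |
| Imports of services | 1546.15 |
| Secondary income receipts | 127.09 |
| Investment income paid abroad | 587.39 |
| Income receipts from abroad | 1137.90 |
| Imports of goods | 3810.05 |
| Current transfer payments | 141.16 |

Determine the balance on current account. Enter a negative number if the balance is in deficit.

Goods balance = 1792.85 - 3810.05 = -2017.20
Services balance = 2111.22 - 1546.15 = 565.07
Trade balance (goods + services) = -2017.20 + 565.07 = -1452.13
Net primary income = 1137.90 - 587.39 = 550.51
Net secondary income = 127.09 - 141.16 = -14.07
Current account = -1452.13 + 550.51 + (-14.07) = -915.69

-915.69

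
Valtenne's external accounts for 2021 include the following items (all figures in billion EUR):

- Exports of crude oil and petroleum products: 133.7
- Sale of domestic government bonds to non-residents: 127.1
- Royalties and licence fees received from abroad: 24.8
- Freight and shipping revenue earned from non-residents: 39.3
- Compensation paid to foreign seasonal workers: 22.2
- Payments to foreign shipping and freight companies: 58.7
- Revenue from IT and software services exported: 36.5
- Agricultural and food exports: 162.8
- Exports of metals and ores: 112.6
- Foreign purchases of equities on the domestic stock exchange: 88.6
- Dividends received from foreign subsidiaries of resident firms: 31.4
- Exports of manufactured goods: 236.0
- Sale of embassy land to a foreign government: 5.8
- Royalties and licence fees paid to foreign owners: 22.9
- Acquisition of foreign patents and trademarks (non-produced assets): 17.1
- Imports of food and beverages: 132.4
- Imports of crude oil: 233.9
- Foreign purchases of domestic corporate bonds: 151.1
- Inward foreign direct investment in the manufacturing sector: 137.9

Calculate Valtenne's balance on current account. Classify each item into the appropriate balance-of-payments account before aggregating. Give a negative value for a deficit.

Goods: 112.6 + 133.7 + 162.8 - 233.9 - 132.4 + 236.0 = 278.8
Services: -58.7 + 36.5 + 39.3 + 24.8 - 22.9 = 19.0
Primary income: 31.4 - 22.2 = 9.2
Current account = 278.8 + 19.0 + 9.2 = 307.0
(Excluded from the current account — financial account: sale of domestic government bonds to non-residents 127.1, foreign purchases of equities on the domestic stock exchange 88.6, foreign purchases of domestic corporate bonds 151.1, inward foreign direct investment in the manufacturing sector 137.9; capital account: sale of embassy land to a foreign government 5.8, acquisition of foreign patents and trademarks (non-produced assets) 17.1.)

307.0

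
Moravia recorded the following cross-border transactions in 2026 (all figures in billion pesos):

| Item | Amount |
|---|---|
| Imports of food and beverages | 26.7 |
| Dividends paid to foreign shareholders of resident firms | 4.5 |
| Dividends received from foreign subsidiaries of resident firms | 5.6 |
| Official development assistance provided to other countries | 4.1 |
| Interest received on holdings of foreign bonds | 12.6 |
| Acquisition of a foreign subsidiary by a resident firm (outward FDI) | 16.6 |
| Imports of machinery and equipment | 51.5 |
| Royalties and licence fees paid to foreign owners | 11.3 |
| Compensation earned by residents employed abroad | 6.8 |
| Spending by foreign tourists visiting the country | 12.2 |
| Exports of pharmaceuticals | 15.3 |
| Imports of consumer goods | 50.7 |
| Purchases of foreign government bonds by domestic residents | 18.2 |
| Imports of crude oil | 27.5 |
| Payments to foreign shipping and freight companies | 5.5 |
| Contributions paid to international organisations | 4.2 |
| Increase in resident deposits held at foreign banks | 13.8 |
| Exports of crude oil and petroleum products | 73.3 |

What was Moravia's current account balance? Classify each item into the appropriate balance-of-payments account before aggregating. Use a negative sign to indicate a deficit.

Goods: -26.7 + 15.3 - 27.5 - 50.7 - 51.5 + 73.3 = -67.8
Services: -11.3 - 5.5 + 12.2 = -4.6
Primary income: -4.5 + 5.6 + 12.6 + 6.8 = 20.5
Secondary income: -4.1 - 4.2 = -8.3
Current account = (-67.8) + (-4.6) + 20.5 + (-8.3) = -60.2
(Excluded from the current account — financial account: acquisition of a foreign subsidiary by a resident firm (outward FDI) 16.6, purchases of foreign government bonds by domestic residents 18.2, increase in resident deposits held at foreign banks 13.8.)

-60.2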